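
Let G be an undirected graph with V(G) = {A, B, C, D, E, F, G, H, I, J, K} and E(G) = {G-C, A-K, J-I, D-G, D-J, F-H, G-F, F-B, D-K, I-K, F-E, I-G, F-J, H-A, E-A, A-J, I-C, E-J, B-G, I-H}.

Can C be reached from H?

Explore from H.
Distance 1: reach A, F, I.
Distance 2: reach B, C, E, G, J, K.
Found C.

Yes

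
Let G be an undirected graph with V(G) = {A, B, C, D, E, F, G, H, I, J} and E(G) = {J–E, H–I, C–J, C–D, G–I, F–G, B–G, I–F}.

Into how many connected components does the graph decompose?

From A: component {A}.
From B: component {B, F, G, H, I}.
From C: component {C, D, E, J}.
That's 3 components.

3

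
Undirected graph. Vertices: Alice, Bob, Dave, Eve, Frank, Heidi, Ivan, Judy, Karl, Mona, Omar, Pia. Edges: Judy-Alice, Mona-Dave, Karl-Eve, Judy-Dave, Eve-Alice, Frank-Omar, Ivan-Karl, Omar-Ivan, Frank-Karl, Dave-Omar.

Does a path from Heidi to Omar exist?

No

Heidi has no edges, so nothing is reachable from it.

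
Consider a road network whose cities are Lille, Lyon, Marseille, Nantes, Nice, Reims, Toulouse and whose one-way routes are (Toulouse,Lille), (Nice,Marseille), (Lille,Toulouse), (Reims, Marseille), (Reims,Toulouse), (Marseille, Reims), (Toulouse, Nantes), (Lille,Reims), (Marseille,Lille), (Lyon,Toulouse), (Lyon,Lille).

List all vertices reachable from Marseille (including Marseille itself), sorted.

Lille, Marseille, Nantes, Reims, Toulouse

Start at Marseille.
Its neighbours: Lille, Reims.
Then their neighbours: Toulouse.
Then next layer: Nantes.
Nothing further is reachable.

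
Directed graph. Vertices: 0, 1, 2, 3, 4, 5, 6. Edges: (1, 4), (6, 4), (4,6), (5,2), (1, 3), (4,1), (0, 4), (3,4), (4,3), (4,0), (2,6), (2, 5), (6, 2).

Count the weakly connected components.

1

From 0: component {0, 1, 2, 3, 4, 5, 6}.
That's 1 component.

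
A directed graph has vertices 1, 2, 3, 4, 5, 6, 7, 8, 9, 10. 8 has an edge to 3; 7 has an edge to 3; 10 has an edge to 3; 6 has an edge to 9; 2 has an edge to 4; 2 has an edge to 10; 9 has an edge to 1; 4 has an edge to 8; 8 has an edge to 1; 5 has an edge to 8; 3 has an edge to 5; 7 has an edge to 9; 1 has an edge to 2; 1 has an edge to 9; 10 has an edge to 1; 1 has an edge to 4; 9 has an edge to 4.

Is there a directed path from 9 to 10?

Yes

Explore from 9.
Distance 1: reach 1, 4.
Distance 2: reach 2, 8.
Distance 3: reach 3, 10.
Found 10.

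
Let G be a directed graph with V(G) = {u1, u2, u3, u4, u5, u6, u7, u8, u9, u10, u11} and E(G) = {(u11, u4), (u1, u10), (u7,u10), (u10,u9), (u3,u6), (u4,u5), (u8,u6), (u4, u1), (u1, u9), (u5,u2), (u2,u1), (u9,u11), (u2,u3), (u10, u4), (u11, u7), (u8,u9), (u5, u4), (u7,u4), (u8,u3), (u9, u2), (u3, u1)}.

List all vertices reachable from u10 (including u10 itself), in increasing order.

Start at u10.
Its neighbours: u4, u9.
Then their neighbours: u1, u2, u5, u11.
Then next layer: u3, u7.
Then next layer: u6.
Nothing further is reachable.

u1, u2, u3, u4, u5, u6, u7, u9, u10, u11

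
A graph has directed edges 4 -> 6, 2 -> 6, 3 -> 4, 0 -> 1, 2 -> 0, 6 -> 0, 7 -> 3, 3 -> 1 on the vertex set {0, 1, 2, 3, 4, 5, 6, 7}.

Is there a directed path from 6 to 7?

No

Explore from 6.
Distance 1: reach 0.
Distance 2: reach 1.
The search from 6 is exhausted; no directed path reaches 7.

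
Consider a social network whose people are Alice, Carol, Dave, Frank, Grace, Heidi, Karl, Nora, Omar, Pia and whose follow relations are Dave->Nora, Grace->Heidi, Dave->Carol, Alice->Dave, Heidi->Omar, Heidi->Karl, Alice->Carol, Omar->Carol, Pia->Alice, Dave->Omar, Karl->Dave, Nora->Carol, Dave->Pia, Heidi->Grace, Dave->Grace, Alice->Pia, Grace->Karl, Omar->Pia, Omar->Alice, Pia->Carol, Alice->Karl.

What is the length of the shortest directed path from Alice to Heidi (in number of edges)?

3

Distance 0: Alice.
Distance 1: Carol, Dave, Karl, Pia.
Distance 2: Grace, Nora, Omar.
Distance 3: Heidi — contains Heidi.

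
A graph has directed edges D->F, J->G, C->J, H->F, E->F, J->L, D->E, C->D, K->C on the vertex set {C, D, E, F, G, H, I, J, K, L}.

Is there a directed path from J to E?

Explore from J.
Distance 1: reach G, L.
The search from J is exhausted; no directed path reaches E.

No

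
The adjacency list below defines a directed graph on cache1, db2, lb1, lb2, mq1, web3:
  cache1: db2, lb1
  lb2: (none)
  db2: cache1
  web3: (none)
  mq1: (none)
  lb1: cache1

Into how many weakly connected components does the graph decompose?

From cache1: component {cache1, db2, lb1}.
From lb2: component {lb2}.
From mq1: component {mq1}.
From web3: component {web3}.
That's 4 components.

4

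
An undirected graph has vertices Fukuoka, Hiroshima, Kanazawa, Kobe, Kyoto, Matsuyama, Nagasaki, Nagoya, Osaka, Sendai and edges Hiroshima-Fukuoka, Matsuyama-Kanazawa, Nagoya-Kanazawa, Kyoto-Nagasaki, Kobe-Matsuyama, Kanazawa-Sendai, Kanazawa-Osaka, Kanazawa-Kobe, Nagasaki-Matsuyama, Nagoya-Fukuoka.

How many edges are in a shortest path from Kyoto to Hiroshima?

Distance 0: Kyoto.
Distance 1: Nagasaki.
Distance 2: Matsuyama.
Distance 3: Kanazawa, Kobe.
Distance 4: Nagoya, Osaka, Sendai.
Distance 5: Fukuoka.
Distance 6: Hiroshima — contains Hiroshima.

6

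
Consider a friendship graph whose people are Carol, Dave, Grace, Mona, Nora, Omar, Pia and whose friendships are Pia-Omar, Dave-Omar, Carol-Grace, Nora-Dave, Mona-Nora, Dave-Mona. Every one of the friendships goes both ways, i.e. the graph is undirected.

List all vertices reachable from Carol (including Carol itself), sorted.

Carol, Grace

Start at Carol.
Its neighbours: Grace.
Nothing further is reachable.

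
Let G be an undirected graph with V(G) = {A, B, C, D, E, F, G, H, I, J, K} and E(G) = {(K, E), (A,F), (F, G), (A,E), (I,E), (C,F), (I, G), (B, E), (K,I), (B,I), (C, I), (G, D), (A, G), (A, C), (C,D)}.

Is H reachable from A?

Explore from A.
Distance 1: reach C, E, F, G.
Distance 2: reach B, D, I, K.
The search is exhausted without reaching H; it lies in a different component.

No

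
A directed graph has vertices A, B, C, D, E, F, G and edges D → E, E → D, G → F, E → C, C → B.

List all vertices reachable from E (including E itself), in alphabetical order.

B, C, D, E

Start at E.
Its neighbours: C, D.
Then their neighbours: B.
Nothing further is reachable.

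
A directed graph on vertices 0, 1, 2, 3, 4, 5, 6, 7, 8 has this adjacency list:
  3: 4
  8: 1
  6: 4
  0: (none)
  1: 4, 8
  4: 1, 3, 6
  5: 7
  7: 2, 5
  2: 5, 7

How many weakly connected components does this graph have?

From 0: component {0}.
From 1: component {1, 3, 4, 6, 8}.
From 2: component {2, 5, 7}.
That's 3 components.

3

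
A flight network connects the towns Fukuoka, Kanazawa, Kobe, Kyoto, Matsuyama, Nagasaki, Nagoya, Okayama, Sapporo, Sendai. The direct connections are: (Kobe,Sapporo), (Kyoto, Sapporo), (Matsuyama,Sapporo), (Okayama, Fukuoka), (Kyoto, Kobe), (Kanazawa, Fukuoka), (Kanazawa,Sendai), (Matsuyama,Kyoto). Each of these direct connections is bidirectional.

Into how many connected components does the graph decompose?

From Fukuoka: component {Fukuoka, Kanazawa, Okayama, Sendai}.
From Kobe: component {Kobe, Kyoto, Matsuyama, Sapporo}.
From Nagasaki: component {Nagasaki}.
From Nagoya: component {Nagoya}.
That's 4 components.

4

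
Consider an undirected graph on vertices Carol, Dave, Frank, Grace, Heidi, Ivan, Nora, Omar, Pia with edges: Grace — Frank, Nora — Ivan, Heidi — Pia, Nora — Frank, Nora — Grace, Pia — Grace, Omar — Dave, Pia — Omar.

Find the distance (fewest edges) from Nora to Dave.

4

Distance 0: Nora.
Distance 1: Frank, Grace, Ivan.
Distance 2: Pia.
Distance 3: Heidi, Omar.
Distance 4: Dave — contains Dave.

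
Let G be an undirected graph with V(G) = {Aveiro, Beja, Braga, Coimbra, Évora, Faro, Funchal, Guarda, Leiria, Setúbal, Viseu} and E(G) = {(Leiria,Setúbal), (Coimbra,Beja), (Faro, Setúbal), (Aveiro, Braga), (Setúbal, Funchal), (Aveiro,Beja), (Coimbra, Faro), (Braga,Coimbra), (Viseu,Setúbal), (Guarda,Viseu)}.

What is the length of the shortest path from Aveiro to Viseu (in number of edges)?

5

Distance 0: Aveiro.
Distance 1: Beja, Braga.
Distance 2: Coimbra.
Distance 3: Faro.
Distance 4: Setúbal.
Distance 5: Funchal, Leiria, Viseu — contains Viseu.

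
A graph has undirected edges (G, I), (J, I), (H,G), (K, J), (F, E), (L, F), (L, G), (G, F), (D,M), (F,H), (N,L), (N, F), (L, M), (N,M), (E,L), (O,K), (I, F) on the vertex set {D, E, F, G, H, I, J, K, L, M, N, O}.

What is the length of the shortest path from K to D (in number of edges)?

6

Distance 0: K.
Distance 1: J, O.
Distance 2: I.
Distance 3: F, G.
Distance 4: E, H, L, N.
Distance 5: M.
Distance 6: D — contains D.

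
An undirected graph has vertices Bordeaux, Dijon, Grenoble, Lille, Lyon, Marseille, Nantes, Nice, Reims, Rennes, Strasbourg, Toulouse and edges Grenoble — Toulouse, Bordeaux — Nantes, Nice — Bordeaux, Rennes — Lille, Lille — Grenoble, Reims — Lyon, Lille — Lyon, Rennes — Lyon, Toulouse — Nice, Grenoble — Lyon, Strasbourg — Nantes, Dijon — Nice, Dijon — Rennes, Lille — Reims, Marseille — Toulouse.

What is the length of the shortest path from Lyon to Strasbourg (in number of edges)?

Distance 0: Lyon.
Distance 1: Grenoble, Lille, Reims, Rennes.
Distance 2: Dijon, Toulouse.
Distance 3: Marseille, Nice.
Distance 4: Bordeaux.
Distance 5: Nantes.
Distance 6: Strasbourg — contains Strasbourg.

6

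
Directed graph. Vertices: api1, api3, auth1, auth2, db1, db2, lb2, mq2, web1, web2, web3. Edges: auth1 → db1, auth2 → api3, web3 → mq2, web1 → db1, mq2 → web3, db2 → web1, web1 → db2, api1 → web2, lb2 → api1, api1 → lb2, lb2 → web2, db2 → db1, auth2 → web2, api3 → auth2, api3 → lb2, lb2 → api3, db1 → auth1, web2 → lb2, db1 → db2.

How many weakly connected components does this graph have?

From api1: component {api1, api3, auth2, lb2, web2}.
From auth1: component {auth1, db1, db2, web1}.
From mq2: component {mq2, web3}.
That's 3 components.

3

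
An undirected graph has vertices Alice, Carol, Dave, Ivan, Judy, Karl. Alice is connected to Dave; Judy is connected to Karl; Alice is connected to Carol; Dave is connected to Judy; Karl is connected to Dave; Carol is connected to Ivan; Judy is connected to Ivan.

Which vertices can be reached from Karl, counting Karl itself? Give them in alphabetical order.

Start at Karl.
Its neighbours: Dave, Judy.
Then their neighbours: Alice, Ivan.
Then next layer: Carol.
Every vertex is now reached.

Alice, Carol, Dave, Ivan, Judy, Karl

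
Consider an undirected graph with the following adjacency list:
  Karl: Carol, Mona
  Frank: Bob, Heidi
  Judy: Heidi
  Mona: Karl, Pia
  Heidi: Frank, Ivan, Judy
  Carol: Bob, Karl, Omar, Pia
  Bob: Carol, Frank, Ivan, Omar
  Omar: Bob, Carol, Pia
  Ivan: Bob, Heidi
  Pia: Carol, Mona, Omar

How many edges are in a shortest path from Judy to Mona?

6

Distance 0: Judy.
Distance 1: Heidi.
Distance 2: Frank, Ivan.
Distance 3: Bob.
Distance 4: Carol, Omar.
Distance 5: Karl, Pia.
Distance 6: Mona — contains Mona.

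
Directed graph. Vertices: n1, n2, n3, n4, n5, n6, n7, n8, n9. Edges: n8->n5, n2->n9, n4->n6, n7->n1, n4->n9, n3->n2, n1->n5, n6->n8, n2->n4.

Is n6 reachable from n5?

No

n5 has no outgoing edges, so nothing is reachable from it.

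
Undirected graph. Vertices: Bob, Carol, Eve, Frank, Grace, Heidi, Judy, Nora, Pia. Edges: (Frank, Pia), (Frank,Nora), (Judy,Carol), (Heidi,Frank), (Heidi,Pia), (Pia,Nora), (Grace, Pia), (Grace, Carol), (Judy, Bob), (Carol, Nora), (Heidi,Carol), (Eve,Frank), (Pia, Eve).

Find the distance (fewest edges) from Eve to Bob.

Distance 0: Eve.
Distance 1: Frank, Pia.
Distance 2: Grace, Heidi, Nora.
Distance 3: Carol.
Distance 4: Judy.
Distance 5: Bob — contains Bob.

5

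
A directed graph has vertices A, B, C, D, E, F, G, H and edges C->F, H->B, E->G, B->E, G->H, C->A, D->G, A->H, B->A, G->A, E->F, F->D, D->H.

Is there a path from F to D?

Explore from F.
Distance 1: reach D.
Found D.

Yes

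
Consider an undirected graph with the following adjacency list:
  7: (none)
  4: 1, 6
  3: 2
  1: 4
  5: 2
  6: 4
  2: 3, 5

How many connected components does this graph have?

From 1: component {1, 4, 6}.
From 2: component {2, 3, 5}.
From 7: component {7}.
That's 3 components.

3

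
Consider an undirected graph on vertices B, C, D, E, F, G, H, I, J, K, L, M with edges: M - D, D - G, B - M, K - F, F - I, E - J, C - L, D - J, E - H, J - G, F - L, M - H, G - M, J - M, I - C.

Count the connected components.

2

From B: component {B, D, E, G, H, J, M}.
From C: component {C, F, I, K, L}.
That's 2 components.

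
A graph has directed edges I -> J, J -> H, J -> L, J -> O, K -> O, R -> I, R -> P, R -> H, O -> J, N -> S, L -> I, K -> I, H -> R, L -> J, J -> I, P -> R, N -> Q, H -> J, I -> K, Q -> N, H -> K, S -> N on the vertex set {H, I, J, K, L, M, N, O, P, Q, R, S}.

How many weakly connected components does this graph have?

3

From H: component {H, I, J, K, L, O, P, R}.
From M: component {M}.
From N: component {N, Q, S}.
That's 3 components.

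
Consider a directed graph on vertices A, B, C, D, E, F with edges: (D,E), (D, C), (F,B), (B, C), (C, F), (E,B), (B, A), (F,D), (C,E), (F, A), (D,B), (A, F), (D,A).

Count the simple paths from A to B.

A→F→B
A→F→D→B
A→F→D→C→E→B
A→F→D→E→B

4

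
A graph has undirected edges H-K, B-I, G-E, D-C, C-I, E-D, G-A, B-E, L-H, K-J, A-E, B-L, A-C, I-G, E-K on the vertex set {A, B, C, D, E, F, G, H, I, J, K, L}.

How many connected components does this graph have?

2

From A: component {A, B, C, D, E, G, H, I, J, K, L}.
From F: component {F}.
That's 2 components.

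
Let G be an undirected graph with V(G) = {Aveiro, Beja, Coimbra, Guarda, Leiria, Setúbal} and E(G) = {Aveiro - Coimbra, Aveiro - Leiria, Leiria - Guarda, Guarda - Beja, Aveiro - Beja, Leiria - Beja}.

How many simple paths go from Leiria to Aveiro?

3

Leiria–Aveiro
Leiria–Beja–Aveiro
Leiria–Guarda–Beja–Aveiro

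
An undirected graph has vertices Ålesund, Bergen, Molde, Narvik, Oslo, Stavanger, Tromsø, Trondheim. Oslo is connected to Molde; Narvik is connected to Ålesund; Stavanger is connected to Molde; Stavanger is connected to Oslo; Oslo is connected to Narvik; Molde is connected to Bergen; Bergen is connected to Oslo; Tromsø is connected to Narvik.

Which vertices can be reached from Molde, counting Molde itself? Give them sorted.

Ålesund, Bergen, Molde, Narvik, Oslo, Stavanger, Tromsø

Start at Molde.
Its neighbours: Bergen, Oslo, Stavanger.
Then their neighbours: Narvik.
Then next layer: Ålesund, Tromsø.
Nothing further is reachable.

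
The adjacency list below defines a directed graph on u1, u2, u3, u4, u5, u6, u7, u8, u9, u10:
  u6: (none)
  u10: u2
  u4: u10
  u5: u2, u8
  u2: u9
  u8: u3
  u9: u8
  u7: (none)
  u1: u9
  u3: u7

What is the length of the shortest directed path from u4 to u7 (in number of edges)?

Distance 0: u4.
Distance 1: u10.
Distance 2: u2.
Distance 3: u9.
Distance 4: u8.
Distance 5: u3.
Distance 6: u7 — contains u7.

6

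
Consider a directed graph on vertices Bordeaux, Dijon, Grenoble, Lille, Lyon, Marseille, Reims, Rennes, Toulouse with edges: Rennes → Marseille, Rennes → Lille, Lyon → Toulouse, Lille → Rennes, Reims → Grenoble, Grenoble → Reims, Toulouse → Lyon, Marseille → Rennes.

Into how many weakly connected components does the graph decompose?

5

From Bordeaux: component {Bordeaux}.
From Dijon: component {Dijon}.
From Grenoble: component {Grenoble, Reims}.
From Lille: component {Lille, Marseille, Rennes}.
From Lyon: component {Lyon, Toulouse}.
That's 5 components.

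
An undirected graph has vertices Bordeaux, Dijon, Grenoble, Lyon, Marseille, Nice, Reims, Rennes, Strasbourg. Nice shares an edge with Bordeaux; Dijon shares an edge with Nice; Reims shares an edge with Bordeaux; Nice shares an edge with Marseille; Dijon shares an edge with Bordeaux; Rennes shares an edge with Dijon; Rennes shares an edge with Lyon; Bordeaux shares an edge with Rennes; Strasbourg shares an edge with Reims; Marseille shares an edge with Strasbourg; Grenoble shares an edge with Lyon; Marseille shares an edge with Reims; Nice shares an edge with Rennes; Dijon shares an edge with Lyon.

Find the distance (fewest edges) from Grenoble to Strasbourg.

Distance 0: Grenoble.
Distance 1: Lyon.
Distance 2: Dijon, Rennes.
Distance 3: Bordeaux, Nice.
Distance 4: Marseille, Reims.
Distance 5: Strasbourg — contains Strasbourg.

5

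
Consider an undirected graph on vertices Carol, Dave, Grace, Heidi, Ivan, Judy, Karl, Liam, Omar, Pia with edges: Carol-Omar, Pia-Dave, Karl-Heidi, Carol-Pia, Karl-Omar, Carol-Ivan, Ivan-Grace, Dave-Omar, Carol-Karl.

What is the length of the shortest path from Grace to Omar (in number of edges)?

3

Distance 0: Grace.
Distance 1: Ivan.
Distance 2: Carol.
Distance 3: Karl, Omar, Pia — contains Omar.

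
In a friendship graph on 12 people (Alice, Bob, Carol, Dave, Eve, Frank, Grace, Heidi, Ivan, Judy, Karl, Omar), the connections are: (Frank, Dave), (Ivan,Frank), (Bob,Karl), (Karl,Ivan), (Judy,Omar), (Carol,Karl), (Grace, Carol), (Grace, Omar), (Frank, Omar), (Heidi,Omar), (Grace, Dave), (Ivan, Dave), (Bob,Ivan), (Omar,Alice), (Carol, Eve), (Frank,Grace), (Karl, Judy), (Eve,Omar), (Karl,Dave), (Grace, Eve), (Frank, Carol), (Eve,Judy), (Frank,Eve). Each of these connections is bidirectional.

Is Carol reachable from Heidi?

Explore from Heidi.
Distance 1: reach Omar.
Distance 2: reach Alice, Eve, Frank, Grace, Judy.
Distance 3: reach Carol, Dave, Ivan, Karl.
Found Carol.

Yes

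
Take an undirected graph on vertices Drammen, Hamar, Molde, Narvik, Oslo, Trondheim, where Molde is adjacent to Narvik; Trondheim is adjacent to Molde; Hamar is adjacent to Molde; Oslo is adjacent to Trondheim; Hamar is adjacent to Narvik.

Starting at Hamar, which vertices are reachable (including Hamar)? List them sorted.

Hamar, Molde, Narvik, Oslo, Trondheim

Start at Hamar.
Its neighbours: Molde, Narvik.
Then their neighbours: Trondheim.
Then next layer: Oslo.
Nothing further is reachable.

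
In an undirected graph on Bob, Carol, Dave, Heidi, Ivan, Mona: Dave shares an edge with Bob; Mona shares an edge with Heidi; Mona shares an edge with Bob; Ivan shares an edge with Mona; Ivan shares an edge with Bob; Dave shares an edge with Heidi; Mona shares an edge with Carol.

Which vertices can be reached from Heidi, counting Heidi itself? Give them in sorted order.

Bob, Carol, Dave, Heidi, Ivan, Mona

Start at Heidi.
Its neighbours: Dave, Mona.
Then their neighbours: Bob, Carol, Ivan.
Every vertex is now reached.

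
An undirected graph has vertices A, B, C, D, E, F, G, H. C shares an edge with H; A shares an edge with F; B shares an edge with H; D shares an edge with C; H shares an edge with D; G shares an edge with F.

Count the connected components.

From A: component {A, F, G}.
From B: component {B, C, D, H}.
From E: component {E}.
That's 3 components.

3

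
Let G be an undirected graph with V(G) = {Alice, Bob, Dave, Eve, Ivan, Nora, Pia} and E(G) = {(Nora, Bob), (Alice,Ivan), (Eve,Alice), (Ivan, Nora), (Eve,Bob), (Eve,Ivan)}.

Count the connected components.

From Alice: component {Alice, Bob, Eve, Ivan, Nora}.
From Dave: component {Dave}.
From Pia: component {Pia}.
That's 3 components.

3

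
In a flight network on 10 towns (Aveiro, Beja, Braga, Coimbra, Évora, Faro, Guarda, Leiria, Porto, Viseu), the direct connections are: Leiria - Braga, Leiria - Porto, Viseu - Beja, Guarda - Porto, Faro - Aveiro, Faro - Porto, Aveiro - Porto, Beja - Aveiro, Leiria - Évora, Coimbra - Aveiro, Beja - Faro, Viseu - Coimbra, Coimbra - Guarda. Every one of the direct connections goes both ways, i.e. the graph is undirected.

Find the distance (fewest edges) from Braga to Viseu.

5

Distance 0: Braga.
Distance 1: Leiria.
Distance 2: Évora, Porto.
Distance 3: Aveiro, Faro, Guarda.
Distance 4: Beja, Coimbra.
Distance 5: Viseu — contains Viseu.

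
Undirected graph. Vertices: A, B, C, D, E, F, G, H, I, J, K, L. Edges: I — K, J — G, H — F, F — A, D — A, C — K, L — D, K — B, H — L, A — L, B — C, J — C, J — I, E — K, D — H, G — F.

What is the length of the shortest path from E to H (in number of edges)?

6

Distance 0: E.
Distance 1: K.
Distance 2: B, C, I.
Distance 3: J.
Distance 4: G.
Distance 5: F.
Distance 6: A, H — contains H.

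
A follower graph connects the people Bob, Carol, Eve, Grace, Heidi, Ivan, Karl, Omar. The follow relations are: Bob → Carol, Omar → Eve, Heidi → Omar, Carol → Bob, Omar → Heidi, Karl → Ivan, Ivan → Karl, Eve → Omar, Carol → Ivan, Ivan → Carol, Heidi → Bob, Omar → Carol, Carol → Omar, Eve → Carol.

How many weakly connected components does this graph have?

2

From Bob: component {Bob, Carol, Eve, Heidi, Ivan, Karl, Omar}.
From Grace: component {Grace}.
That's 2 components.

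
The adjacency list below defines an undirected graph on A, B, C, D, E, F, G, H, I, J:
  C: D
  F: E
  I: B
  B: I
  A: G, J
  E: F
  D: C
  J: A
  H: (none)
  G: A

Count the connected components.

From A: component {A, G, J}.
From B: component {B, I}.
From C: component {C, D}.
From E: component {E, F}.
From H: component {H}.
That's 5 components.

5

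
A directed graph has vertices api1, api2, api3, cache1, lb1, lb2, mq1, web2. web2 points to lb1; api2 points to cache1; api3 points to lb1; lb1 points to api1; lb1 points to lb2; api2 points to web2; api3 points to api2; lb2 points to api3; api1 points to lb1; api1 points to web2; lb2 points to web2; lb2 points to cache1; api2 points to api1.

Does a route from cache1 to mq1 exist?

cache1 has no outgoing edges, so nothing is reachable from it.

No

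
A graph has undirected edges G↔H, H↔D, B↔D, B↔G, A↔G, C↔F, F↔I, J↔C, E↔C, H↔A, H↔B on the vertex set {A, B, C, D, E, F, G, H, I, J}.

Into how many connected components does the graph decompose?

From A: component {A, B, D, G, H}.
From C: component {C, E, F, I, J}.
That's 2 components.

2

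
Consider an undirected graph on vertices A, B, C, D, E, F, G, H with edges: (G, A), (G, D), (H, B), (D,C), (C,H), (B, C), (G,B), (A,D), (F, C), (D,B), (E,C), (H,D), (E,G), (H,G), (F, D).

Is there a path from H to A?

Explore from H.
Distance 1: reach B, C, D, G.
Distance 2: reach A, E, F.
Found A.

Yes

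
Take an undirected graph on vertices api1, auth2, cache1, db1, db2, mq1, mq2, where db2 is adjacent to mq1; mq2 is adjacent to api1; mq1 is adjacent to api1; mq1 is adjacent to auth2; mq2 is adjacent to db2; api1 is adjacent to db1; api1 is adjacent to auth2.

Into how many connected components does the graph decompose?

From api1: component {api1, auth2, db1, db2, mq1, mq2}.
From cache1: component {cache1}.
That's 2 components.

2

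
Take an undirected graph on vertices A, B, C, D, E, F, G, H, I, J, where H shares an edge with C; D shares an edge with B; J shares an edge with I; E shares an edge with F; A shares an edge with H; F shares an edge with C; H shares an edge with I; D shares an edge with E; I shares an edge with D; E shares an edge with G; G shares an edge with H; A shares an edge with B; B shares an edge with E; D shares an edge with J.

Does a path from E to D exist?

Yes

Explore from E.
Distance 1: reach B, D, F, G.
Found D.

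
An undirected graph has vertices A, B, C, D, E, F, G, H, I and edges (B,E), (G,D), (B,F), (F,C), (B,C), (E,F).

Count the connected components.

From A: component {A}.
From B: component {B, C, E, F}.
From D: component {D, G}.
From H: component {H}.
From I: component {I}.
That's 5 components.

5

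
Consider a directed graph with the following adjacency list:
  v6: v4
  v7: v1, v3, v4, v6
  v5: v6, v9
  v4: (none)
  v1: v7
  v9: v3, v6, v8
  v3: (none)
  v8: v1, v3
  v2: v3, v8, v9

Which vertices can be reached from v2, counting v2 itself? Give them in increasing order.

Start at v2.
Its neighbours: v3, v8, v9.
Then their neighbours: v1, v6.
Then next layer: v4, v7.
Nothing further is reachable.

v1, v2, v3, v4, v6, v7, v8, v9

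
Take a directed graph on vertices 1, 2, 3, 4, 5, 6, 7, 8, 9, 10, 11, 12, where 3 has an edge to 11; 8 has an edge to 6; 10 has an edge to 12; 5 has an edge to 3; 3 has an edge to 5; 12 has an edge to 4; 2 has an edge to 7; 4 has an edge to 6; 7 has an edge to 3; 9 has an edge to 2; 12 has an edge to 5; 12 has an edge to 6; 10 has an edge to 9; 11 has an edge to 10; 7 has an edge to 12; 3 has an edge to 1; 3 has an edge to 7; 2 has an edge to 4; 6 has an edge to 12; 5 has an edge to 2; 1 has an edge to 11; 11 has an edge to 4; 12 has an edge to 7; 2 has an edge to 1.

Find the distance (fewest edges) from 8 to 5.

Distance 0: 8.
Distance 1: 6.
Distance 2: 12.
Distance 3: 4, 5, 7 — contains 5.

3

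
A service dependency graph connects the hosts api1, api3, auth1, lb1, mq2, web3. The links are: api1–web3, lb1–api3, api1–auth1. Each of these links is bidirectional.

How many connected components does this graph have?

From api1: component {api1, auth1, web3}.
From api3: component {api3, lb1}.
From mq2: component {mq2}.
That's 3 components.

3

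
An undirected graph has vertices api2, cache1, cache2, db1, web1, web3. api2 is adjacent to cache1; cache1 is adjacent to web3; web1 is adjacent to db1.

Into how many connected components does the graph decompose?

3

From api2: component {api2, cache1, web3}.
From cache2: component {cache2}.
From db1: component {db1, web1}.
That's 3 components.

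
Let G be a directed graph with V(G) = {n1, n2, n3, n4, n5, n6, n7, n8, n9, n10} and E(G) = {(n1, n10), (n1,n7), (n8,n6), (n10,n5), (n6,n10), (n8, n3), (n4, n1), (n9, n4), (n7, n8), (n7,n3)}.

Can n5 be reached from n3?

No

n3 has no outgoing edges, so nothing is reachable from it.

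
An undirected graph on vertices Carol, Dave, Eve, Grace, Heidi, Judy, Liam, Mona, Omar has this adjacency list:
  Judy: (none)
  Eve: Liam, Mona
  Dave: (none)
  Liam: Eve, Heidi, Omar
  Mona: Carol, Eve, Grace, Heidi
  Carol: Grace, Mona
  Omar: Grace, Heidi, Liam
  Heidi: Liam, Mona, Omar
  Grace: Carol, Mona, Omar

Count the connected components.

3

From Carol: component {Carol, Eve, Grace, Heidi, Liam, Mona, Omar}.
From Dave: component {Dave}.
From Judy: component {Judy}.
That's 3 components.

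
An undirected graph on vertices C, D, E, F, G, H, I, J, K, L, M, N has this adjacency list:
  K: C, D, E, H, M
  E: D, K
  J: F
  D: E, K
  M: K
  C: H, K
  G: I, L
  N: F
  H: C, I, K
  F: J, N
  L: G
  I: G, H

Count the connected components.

2

From C: component {C, D, E, G, H, I, K, L, M}.
From F: component {F, J, N}.
That's 2 components.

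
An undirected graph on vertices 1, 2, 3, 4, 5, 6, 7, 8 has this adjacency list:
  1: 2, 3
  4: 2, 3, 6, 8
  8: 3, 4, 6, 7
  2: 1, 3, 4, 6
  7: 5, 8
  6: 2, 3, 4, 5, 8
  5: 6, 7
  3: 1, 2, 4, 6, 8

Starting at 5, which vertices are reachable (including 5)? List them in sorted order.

1, 2, 3, 4, 5, 6, 7, 8

Start at 5.
Its neighbours: 6, 7.
Then their neighbours: 2, 3, 4, 8.
Then next layer: 1.
Every vertex is now reached.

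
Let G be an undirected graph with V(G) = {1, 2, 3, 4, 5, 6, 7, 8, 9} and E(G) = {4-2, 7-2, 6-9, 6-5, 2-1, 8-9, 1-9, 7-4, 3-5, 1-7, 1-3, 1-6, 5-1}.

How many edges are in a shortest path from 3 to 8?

Distance 0: 3.
Distance 1: 1, 5.
Distance 2: 2, 6, 7, 9.
Distance 3: 4, 8 — contains 8.

3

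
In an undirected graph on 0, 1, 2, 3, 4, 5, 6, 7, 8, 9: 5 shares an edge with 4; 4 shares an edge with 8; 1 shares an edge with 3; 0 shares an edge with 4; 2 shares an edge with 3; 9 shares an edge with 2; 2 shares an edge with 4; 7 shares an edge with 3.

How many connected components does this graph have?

2

From 0: component {0, 1, 2, 3, 4, 5, 7, 8, 9}.
From 6: component {6}.
That's 2 components.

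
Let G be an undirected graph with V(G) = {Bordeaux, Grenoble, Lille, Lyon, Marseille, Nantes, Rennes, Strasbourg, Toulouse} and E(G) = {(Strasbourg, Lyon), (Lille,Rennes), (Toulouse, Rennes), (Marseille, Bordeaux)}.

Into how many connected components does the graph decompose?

5

From Bordeaux: component {Bordeaux, Marseille}.
From Grenoble: component {Grenoble}.
From Lille: component {Lille, Rennes, Toulouse}.
From Lyon: component {Lyon, Strasbourg}.
From Nantes: component {Nantes}.
That's 5 components.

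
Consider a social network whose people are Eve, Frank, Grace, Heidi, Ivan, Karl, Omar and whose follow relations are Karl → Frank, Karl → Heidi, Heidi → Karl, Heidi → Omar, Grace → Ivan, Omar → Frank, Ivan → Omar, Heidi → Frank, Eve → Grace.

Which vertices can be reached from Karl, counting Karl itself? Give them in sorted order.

Start at Karl.
Its neighbours: Frank, Heidi.
Then their neighbours: Omar.
Nothing further is reachable.

Frank, Heidi, Karl, Omar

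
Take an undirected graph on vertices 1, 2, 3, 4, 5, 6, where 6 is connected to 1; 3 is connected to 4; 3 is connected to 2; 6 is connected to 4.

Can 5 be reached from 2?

No

Explore from 2.
Distance 1: reach 3.
Distance 2: reach 4.
Distance 3: reach 6.
Distance 4: reach 1.
The search is exhausted without reaching 5; it lies in a different component.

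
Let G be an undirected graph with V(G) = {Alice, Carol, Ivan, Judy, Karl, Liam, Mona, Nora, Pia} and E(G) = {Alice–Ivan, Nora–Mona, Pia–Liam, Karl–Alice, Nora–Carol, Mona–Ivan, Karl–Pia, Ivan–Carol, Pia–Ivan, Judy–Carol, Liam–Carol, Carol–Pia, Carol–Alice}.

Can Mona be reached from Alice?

Yes

Explore from Alice.
Distance 1: reach Carol, Ivan, Karl.
Distance 2: reach Judy, Liam, Mona, Nora, Pia.
Found Mona.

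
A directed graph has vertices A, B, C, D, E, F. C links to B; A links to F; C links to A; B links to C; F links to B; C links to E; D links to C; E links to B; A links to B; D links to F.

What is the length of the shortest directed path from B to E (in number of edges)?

2

Distance 0: B.
Distance 1: C.
Distance 2: A, E — contains E.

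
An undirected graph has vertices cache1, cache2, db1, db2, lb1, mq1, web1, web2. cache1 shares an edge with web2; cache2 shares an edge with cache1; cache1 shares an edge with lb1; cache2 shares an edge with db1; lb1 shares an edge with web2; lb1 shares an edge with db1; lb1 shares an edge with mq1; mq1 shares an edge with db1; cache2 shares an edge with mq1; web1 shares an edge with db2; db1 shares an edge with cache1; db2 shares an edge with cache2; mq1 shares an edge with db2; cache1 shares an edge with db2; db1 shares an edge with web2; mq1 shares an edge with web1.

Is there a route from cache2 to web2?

Yes

Explore from cache2.
Distance 1: reach cache1, db1, db2, mq1.
Distance 2: reach lb1, web1, web2.
Found web2.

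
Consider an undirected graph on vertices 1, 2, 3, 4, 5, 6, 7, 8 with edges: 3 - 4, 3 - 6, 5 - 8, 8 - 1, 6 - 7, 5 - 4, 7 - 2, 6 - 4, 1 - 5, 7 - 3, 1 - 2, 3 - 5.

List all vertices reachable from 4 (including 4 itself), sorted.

1, 2, 3, 4, 5, 6, 7, 8

Start at 4.
Its neighbours: 3, 5, 6.
Then their neighbours: 1, 7, 8.
Then next layer: 2.
Every vertex is now reached.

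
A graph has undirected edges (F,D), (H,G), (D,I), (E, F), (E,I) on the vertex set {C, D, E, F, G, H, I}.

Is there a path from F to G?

Explore from F.
Distance 1: reach D, E.
Distance 2: reach I.
The search is exhausted without reaching G; it lies in a different component.

No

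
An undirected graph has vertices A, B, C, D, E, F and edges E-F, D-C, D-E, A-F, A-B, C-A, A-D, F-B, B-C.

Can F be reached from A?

Explore from A.
Distance 1: reach B, C, D, F.
Found F.

Yes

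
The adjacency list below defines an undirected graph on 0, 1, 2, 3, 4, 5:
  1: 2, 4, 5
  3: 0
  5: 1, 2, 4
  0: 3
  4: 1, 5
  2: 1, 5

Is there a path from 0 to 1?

Explore from 0.
Distance 1: reach 3.
The search is exhausted without reaching 1; it lies in a different component.

No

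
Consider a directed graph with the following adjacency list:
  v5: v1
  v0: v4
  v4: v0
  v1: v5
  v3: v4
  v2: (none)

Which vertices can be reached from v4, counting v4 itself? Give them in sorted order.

Start at v4.
Its neighbours: v0.
Nothing further is reachable.

v0, v4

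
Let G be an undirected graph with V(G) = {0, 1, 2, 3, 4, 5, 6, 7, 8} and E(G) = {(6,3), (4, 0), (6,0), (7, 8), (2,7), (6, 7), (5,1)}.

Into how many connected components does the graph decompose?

2

From 0: component {0, 2, 3, 4, 6, 7, 8}.
From 1: component {1, 5}.
That's 2 components.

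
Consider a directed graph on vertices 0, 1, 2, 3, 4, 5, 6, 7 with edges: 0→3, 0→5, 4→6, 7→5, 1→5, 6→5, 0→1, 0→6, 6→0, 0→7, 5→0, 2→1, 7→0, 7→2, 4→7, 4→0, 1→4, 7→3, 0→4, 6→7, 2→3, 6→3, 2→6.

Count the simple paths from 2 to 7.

2→1→4→0→6→7
2→1→4→0→7
2→1→4→6→0→7
2→1→4→6→5→0→7
2→1→4→6→7
2→1→4→7
2→1→5→0→4→6→7
2→1→5→0→4→7
... and 9 more.

17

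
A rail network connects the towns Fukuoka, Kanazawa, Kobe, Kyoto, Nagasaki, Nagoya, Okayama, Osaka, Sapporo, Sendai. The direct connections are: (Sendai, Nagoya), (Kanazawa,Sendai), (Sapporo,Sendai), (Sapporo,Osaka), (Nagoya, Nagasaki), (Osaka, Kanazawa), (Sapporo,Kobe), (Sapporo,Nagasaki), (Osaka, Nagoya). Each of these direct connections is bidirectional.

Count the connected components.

From Fukuoka: component {Fukuoka}.
From Kanazawa: component {Kanazawa, Kobe, Nagasaki, Nagoya, Osaka, Sapporo, Sendai}.
From Kyoto: component {Kyoto}.
From Okayama: component {Okayama}.
That's 4 components.

4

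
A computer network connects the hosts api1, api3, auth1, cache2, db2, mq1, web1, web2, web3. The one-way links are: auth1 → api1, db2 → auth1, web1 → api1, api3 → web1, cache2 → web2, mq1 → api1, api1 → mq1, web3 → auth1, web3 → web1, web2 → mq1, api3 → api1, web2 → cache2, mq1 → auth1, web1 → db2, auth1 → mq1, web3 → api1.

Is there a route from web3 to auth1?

Yes

Explore from web3.
Distance 1: reach api1, auth1, web1.
Found auth1.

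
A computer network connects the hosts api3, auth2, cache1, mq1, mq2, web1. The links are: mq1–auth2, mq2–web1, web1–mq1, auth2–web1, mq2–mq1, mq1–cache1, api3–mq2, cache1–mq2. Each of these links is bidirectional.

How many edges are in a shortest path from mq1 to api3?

Distance 0: mq1.
Distance 1: auth2, cache1, mq2, web1.
Distance 2: api3 — contains api3.

2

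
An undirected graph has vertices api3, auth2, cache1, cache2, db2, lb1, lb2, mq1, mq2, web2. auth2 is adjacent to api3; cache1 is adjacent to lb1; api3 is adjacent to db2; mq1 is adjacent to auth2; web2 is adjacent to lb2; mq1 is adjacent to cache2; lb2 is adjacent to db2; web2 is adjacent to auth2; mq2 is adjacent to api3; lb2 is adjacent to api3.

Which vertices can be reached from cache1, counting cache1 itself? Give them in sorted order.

Start at cache1.
Its neighbours: lb1.
Nothing further is reachable.

cache1, lb1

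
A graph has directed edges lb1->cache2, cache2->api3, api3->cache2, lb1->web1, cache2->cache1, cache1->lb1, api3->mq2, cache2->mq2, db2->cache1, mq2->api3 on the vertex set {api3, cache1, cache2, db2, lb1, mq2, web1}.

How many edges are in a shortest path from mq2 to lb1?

4

Distance 0: mq2.
Distance 1: api3.
Distance 2: cache2.
Distance 3: cache1.
Distance 4: lb1 — contains lb1.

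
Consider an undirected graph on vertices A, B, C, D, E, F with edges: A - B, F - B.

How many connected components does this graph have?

From A: component {A, B, F}.
From C: component {C}.
From D: component {D}.
From E: component {E}.
That's 4 components.

4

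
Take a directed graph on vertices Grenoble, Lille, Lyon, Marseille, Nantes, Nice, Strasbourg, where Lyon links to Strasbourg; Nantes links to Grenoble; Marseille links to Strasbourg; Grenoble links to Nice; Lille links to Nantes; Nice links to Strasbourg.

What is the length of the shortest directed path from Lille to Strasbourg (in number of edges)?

4

Distance 0: Lille.
Distance 1: Nantes.
Distance 2: Grenoble.
Distance 3: Nice.
Distance 4: Strasbourg — contains Strasbourg.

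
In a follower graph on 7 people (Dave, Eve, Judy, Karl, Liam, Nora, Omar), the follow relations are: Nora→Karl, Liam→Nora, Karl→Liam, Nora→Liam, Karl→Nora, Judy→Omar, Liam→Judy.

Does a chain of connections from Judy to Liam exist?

No

Explore from Judy.
Distance 1: reach Omar.
The search from Judy is exhausted; no directed path reaches Liam.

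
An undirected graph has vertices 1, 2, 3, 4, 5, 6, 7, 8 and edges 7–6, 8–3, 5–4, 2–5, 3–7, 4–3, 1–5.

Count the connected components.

1

From 1: component {1, 2, 3, 4, 5, 6, 7, 8}.
That's 1 component.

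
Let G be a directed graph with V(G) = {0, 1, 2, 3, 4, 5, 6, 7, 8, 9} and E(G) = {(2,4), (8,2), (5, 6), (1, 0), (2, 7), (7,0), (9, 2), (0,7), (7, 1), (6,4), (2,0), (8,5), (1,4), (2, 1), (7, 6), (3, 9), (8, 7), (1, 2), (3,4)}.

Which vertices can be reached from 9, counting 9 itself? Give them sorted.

0, 1, 2, 4, 6, 7, 9

Start at 9.
Its neighbours: 2.
Then their neighbours: 0, 1, 4, 7.
Then next layer: 6.
Nothing further is reachable.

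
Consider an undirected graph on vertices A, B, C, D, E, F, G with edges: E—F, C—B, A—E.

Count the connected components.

4

From A: component {A, E, F}.
From B: component {B, C}.
From D: component {D}.
From G: component {G}.
That's 4 components.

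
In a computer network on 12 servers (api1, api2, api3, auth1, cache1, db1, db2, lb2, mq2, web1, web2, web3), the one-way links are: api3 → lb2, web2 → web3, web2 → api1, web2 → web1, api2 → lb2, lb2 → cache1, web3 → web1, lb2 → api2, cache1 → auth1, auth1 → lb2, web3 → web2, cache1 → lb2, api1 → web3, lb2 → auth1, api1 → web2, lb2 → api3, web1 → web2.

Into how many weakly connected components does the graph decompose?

From api1: component {api1, web1, web2, web3}.
From api2: component {api2, api3, auth1, cache1, lb2}.
From db1: component {db1}.
From db2: component {db2}.
From mq2: component {mq2}.
That's 5 components.

5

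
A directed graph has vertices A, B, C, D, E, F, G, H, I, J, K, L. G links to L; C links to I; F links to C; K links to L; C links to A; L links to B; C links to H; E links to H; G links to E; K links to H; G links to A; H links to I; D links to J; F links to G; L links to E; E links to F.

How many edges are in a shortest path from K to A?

5

Distance 0: K.
Distance 1: H, L.
Distance 2: B, E, I.
Distance 3: F.
Distance 4: C, G.
Distance 5: A — contains A.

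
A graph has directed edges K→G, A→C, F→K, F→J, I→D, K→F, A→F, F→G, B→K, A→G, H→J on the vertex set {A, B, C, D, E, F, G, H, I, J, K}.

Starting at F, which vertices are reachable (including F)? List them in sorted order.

Start at F.
Its neighbours: G, J, K.
Nothing further is reachable.

F, G, J, K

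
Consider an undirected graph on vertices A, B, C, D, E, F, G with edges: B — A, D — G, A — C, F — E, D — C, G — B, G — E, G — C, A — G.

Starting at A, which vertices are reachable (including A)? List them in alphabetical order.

Start at A.
Its neighbours: B, C, G.
Then their neighbours: D, E.
Then next layer: F.
Every vertex is now reached.

A, B, C, D, E, F, G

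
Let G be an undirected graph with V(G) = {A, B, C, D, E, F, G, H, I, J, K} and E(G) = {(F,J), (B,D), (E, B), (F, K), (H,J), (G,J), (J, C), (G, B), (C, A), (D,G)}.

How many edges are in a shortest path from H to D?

3

Distance 0: H.
Distance 1: J.
Distance 2: C, F, G.
Distance 3: A, B, D, K — contains D.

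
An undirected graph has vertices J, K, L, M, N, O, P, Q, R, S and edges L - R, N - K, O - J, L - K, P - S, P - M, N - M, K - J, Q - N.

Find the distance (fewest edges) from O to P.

5

Distance 0: O.
Distance 1: J.
Distance 2: K.
Distance 3: L, N.
Distance 4: M, Q, R.
Distance 5: P — contains P.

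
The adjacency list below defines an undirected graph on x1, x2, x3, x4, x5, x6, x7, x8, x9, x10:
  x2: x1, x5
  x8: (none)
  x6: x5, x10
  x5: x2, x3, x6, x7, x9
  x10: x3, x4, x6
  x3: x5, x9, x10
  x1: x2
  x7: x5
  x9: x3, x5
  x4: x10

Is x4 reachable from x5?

Explore from x5.
Distance 1: reach x2, x3, x6, x7, x9.
Distance 2: reach x1, x10.
Distance 3: reach x4.
Found x4.

Yes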